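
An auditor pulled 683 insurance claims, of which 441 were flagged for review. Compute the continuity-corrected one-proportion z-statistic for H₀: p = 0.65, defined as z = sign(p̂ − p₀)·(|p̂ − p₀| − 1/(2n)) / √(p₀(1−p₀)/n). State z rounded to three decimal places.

z = -0.197

With x = 441 successes in n = 683, p̂ = 0.64568. p̂ − p₀ = -0.004319.
1/(2n) = 0.000732.
Corrected numerator: |-0.004319| − 0.000732 = 0.003587.
SE₀ = √(0.65·0.35/683) = 0.018251.
z = −0.003587/0.018251 = -0.197.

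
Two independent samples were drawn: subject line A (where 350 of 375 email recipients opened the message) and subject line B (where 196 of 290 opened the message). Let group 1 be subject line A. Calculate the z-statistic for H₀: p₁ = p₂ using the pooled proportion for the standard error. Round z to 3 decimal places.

p̂₁ = 350/375 = 0.93333, p̂₂ = 196/290 = 0.67586.
Pooling: p̂ = 546/665 = 0.82105.
SE = √[p̂(1−p̂)(1/n₁+1/n₂)] = √[0.82105·0.17895·(1/375+1/290)] ≈ 0.029974.
z = 0.25747/0.029974 = 8.590.

z = 8.590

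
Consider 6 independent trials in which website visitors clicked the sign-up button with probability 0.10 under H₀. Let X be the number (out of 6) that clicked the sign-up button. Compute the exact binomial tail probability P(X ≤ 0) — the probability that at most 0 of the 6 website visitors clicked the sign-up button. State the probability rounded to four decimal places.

X is binomial with n = 6 and p = 0.10.
P(X ≤ 0) = C(6,0)·0.10^0·0.90^6.
= 0.531441 = 0.5314.

P = 0.5314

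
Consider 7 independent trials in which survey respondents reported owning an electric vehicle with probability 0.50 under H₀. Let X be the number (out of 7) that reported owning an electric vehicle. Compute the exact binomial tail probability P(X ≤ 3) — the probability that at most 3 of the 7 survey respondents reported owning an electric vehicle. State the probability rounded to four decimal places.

X ~ Binomial(n=7, p=0.50).
P(X ≤ 3) = C(7,0)·0.50^0·0.50^7 + C(7,1)·0.50^1·0.50^6 + C(7,2)·0.50^2·0.50^5 + C(7,3)·0.50^3·0.50^4.
= 0.007812 + 0.054688 + 0.164062 + 0.273438 = 0.5000.

P = 0.5000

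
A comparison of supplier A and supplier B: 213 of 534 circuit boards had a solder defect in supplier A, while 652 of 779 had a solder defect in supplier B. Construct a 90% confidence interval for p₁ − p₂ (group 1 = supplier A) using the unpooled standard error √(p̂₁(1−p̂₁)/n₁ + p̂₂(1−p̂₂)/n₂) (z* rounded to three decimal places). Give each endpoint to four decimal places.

p̂₁ = 0.39888, p̂₂ = 0.83697, so the observed difference is -0.43809.
SE = √(0.000449015 + 0.000175162) = √0.000624177 = 0.024984.
z* = 1.645 at the 90% level. Margin of error = 0.04110.
CI: -0.43809 ± 0.04110 = (-0.4792, -0.3970).

(-0.4792, -0.3970)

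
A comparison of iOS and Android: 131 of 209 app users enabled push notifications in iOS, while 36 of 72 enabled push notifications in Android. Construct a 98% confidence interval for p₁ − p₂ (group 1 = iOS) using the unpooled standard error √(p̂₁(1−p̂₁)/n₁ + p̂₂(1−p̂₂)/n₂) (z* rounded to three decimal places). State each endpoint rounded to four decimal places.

(-0.0308, 0.2844)

p̂₁ = 0.62679, p̂₂ = 0.50000, so the observed difference is 0.12679.
SE = √(0.001119250 + 0.003472222) = √0.004591472 = 0.067760.
z* = 2.326 at the 98% level. Margin of error = 0.15761.
Interval: 0.12679 ± 0.15761 → (-0.0308, 0.2844).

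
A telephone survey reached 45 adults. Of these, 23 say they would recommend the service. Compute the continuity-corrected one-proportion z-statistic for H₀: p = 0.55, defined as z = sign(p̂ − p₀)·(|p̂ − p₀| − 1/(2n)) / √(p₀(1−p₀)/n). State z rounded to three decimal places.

z = -0.375

Sample proportion p̂ = 23/45 = 0.51111. p̂ − p₀ = -0.038889.
1/(2n) = 0.011111.
Corrected numerator: |-0.038889| − 0.011111 = 0.027778.
Under H₀, SE = √(p₀(1−p₀)/n) = √(0.55·0.45/45) = √0.005500000 = 0.074162.
z = −0.027778/0.074162 = -0.375.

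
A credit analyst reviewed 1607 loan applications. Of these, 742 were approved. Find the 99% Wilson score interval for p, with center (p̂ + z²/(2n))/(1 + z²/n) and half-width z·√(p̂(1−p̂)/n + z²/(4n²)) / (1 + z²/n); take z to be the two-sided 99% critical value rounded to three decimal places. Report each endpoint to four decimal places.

(0.4299, 0.4939)

Here p̂ = 742/1607 = 0.46173 and z = 2.576 (z² = 6.635776).
Denominator 1 + z²/n = 1 + 6.635776/1607 = 1.004129.
Adjusted center: (0.46173 + z²/(2n))/1.004129 = 0.46189.
Radicand: p̂(1−p̂)/n + z²/(4n²) = 0.000154658 + 0.000000642 = 0.000155300.
Half-width = 2.576·√0.000155300/1.004129 = 0.03197.
So the interval runs from 0.4299 to 0.4939.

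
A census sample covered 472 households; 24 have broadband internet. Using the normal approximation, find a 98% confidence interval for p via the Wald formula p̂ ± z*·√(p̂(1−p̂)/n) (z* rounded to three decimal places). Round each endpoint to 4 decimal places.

With x = 24 successes in n = 472, p̂ = 0.05085.
Standard error of p̂: √(0.048262/472) = √0.000102250 = 0.010112.
z* = 2.326 at the 98% level.
Margin of error: 2.326 × 0.010112 = 0.02352.
Interval: 0.05085 ± 0.02352 → (0.0273, 0.0744).

(0.0273, 0.0744)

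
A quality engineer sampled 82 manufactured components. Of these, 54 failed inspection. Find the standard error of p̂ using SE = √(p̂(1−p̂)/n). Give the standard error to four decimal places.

SE = 0.0524

With x = 54 successes in n = 82, p̂ = 0.65854.
p̂(1−p̂) = 0.224865.
SE = √(0.224865/82) = √0.002742256 = 0.0524.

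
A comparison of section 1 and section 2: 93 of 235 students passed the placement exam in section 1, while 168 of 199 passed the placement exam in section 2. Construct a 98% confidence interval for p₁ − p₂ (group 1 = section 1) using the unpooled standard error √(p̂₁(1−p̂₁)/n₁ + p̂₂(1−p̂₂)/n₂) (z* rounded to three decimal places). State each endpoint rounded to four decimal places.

p̂₁ = 93/235 = 0.39574, p̂₂ = 168/199 = 0.84422; p̂₁ − p̂₂ = -0.44848.
SE = √(0.001017578 + 0.000660863) = √0.001678441 = 0.040969.
The 98% critical value is z* = 2.326. Margin of error = 0.09529.
So the interval runs from -0.5438 to -0.3532.

(-0.5438, -0.3532)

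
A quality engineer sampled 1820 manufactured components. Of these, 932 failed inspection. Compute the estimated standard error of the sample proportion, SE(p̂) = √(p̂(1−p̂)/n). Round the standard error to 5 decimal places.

SE = 0.01172

p̂ = 932/1820 = 0.51209.
p̂(1−p̂) = 0.249854.
Dividing by n and taking the root: √0.000137282 = 0.01172.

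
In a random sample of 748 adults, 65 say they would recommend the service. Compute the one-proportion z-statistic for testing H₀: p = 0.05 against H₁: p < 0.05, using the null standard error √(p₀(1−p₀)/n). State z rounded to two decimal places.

z = 4.63

Sample proportion p̂ = 65/748 = 0.08690.
SE₀ = √(0.05·0.95/748) = 0.007969.
Test statistic: z = 0.03690/0.007969 = 4.63.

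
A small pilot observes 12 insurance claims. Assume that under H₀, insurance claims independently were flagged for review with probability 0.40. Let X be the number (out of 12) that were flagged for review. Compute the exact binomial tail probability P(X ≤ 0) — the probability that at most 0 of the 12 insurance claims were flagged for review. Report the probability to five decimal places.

X ~ Binomial(n=12, p=0.40).
P(X ≤ 0) = C(12,0)·0.40^0·0.60^12.
= 0.002177 = 0.00218.

P = 0.00218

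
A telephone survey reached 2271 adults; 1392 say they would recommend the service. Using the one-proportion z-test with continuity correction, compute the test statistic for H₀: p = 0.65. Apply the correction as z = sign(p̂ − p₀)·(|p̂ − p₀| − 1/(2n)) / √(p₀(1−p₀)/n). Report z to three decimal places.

The sample proportion is 1392/2271 = 0.61295. p̂ − p₀ = -0.037054.
1/(2n) = 0.000220.
Corrected numerator: |-0.037054| − 0.000220 = 0.036834.
SE₀ = √(0.65·0.35/2271) = 0.010009.
z = −0.036834/0.010009 = -3.680.

z = -3.680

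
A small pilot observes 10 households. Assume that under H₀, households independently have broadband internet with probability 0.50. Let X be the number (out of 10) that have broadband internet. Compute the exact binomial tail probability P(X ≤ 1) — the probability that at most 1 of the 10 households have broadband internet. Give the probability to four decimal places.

P = 0.0107

X is binomial with n = 10 and p = 0.50.
P(X ≤ 1) = C(10,0)·0.50^0·0.50^10 + C(10,1)·0.50^1·0.50^9.
= 0.000977 + 0.009766 = 0.0107.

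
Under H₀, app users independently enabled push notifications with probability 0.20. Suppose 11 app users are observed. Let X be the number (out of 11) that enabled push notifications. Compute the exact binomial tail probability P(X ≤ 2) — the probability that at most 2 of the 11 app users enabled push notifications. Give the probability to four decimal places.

X ~ Binomial(n=11, p=0.20).
P(X ≤ 2) = C(11,0)·0.20^0·0.80^11 + C(11,1)·0.20^1·0.80^10 + C(11,2)·0.20^2·0.80^9.
= 0.085899 + 0.236223 + 0.295279 = 0.6174.

P = 0.6174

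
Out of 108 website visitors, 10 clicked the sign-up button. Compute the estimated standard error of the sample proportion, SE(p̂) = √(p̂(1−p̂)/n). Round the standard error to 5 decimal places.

SE = 0.02789

Sample proportion p̂ = 10/108 = 0.09259.
p̂(1−p̂) = 0.09259·0.90741 = 0.084017.
Dividing by n and taking the root: √0.000777935 = 0.02789.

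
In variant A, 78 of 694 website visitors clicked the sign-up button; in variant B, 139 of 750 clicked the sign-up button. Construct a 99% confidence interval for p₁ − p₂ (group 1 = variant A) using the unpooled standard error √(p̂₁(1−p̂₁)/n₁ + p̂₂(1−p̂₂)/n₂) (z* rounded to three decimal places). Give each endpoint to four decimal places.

(-0.1208, -0.0251)

p̂₁ = 0.11239, p̂₂ = 0.18533, so the observed difference is -0.07294.
SE = √(0.000143746 + 0.000201313) = √0.000345059 = 0.018576.
The 99% critical value is z* = 2.576. Margin = 2.576·0.018576 = 0.04785.
So the interval runs from -0.1208 to -0.0251.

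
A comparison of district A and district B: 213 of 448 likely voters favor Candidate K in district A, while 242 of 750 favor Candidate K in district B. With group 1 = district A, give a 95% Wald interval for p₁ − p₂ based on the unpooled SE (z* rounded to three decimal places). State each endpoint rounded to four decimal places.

p̂₁ = 0.47545, p̂₂ = 0.32267, so the observed difference is 0.15278.
SE = √(0.000556690 + 0.000291404) = √0.000848094 = 0.029122.
The 95% critical value is z* = 1.960. Margin of error = 0.05708.
So the interval runs from 0.0957 to 0.2099.

(0.0957, 0.2099)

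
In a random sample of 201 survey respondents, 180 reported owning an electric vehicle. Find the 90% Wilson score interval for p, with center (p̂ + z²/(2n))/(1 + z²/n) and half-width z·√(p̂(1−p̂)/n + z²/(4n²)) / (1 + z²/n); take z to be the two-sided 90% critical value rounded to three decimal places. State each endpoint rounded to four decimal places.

p̂ = 180/201 = 0.89552; z = 1.645, so z² = 2.706025.
Denominator 1 + z²/n = 1 + 2.706025/201 = 1.013463.
Adjusted center: (0.89552 + z²/(2n))/1.013463 = 0.89027.
Radicand: p̂(1−p̂)/n + z²/(4n²) = 0.000465483 + 0.000016745 = 0.000482228.
Half-width = 1.645·√0.000482228/1.013463 = 0.03564.
CI: 0.89027 ± 0.03564 = (0.8546, 0.9259).

(0.8546, 0.9259)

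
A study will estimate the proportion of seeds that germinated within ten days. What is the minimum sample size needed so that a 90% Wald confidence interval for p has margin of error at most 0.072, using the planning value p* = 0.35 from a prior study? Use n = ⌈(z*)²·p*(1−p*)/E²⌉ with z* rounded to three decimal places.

n = 119

The 90% critical value is z* = 1.645.
p*(1−p*) = 0.35·0.65 = 0.2275.
Required n before rounding: 2.706025 × 0.2275 / 0.072² = 118.754.
Rounding up, n = 119.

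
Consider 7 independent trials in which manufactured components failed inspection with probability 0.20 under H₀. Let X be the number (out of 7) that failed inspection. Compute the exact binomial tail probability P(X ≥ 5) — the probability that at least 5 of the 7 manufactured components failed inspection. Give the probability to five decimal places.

X is binomial with n = 7 and p = 0.20.
P(X ≥ 5) = C(7,5)·0.20^5·0.80^2 + C(7,6)·0.20^6·0.80^1 + C(7,7)·0.20^7·0.80^0.
= 0.004301 + 0.000358 + 0.000013 = 0.00467.

P = 0.00467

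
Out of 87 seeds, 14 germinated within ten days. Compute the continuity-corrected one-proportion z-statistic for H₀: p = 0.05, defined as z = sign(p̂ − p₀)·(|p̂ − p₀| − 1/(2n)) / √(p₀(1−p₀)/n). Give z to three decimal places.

p̂ = 14/87 = 0.16092. p̂ − p₀ = 0.110920.
1/(2n) = 0.005747.
Corrected numerator: |0.110920| − 0.005747 = 0.105173.
Under H₀, SE = √(p₀(1−p₀)/n) = √(0.05·0.95/87) = √0.000545977 = 0.023366.
z = (+)0.105173/0.023366 = 4.501.

z = 4.501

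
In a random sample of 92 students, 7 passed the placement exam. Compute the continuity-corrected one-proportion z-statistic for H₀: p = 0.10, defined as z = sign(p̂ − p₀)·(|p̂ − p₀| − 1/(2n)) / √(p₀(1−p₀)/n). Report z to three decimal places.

With x = 7 successes in n = 92, p̂ = 0.07609. p̂ − p₀ = -0.023913.
Continuity correction 1/(2n) = 1/184 = 0.005435.
Corrected numerator: |-0.023913| − 0.005435 = 0.018478.
Under H₀, SE = √(p₀(1−p₀)/n) = √(0.10·0.90/92) = √0.000978261 = 0.031277.
z = −0.018478/0.031277 = -0.591.

z = -0.591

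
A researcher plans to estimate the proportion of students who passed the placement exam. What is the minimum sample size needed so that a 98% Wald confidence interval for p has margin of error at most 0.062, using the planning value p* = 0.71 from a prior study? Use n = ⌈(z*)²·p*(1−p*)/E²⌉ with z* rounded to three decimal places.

n = 290

z* = 2.326 at the 98% level.
p*(1−p*) = 0.2059.
Required n before rounding: 5.410276 × 0.2059 / 0.062² = 289.796.
Rounding up, n = 290.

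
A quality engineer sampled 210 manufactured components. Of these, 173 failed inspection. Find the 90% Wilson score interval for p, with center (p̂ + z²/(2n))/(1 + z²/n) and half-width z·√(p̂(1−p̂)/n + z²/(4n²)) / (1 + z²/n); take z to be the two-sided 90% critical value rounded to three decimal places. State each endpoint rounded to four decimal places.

(0.7765, 0.8629)

Here p̂ = 173/210 = 0.82381 and z = 1.645 (z² = 2.706025).
1 + z²/n = 1.012886.
Center = (0.82381 + 0.006443)/1.012886 = 0.81969.
Radicand: p̂(1−p̂)/n + z²/(4n²) = 0.000691178 + 0.000015340 = 0.000706518.
Half-width = 1.645·√0.000706518/1.012886 = 0.04317.
CI: 0.81969 ± 0.04317 = (0.7765, 0.8629).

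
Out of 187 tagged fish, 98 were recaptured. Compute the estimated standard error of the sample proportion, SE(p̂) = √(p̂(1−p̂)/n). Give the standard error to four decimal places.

SE = 0.0365

Sample proportion p̂ = 98/187 = 0.52406.
p̂(1−p̂) = 0.52406·0.47594 = 0.249421.
SE = √(0.249421/187) = √0.001333802 = 0.0365.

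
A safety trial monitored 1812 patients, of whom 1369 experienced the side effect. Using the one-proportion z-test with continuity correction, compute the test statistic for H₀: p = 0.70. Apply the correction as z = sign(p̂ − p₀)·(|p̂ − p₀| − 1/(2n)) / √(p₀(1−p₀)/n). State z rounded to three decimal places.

z = 5.132

With x = 1369 successes in n = 1812, p̂ = 0.75552. p̂ − p₀ = 0.055519.
Continuity correction 1/(2n) = 1/3624 = 0.000276.
Corrected numerator: |0.055519| − 0.000276 = 0.055243.
Under H₀, SE = √(p₀(1−p₀)/n) = √(0.70·0.30/1812) = √0.000115894 = 0.010765.
z = (+)0.055243/0.010765 = 5.132.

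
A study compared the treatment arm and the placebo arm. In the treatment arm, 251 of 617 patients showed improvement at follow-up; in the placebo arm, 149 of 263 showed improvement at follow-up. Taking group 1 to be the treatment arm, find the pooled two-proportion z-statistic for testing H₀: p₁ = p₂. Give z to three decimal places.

p̂₁ = 251/617 = 0.40681, p̂₂ = 149/263 = 0.56654.
Pooling: p̂ = 400/880 = 0.45455.
Pooled SE = √[0.2479339·0.00542303] ≈ 0.036668.
z = -0.15973/0.036668 = -4.356.

z = -4.356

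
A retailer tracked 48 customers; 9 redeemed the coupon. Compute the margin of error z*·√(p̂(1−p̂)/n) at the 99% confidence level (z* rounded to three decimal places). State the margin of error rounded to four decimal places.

ME = 0.1451

With x = 9 successes in n = 48, p̂ = 0.18750.
SE(p̂) = √(0.18750·0.81250/48) = 0.056337.
z* = 2.576 at the 99% level.
So ME = 0.1451.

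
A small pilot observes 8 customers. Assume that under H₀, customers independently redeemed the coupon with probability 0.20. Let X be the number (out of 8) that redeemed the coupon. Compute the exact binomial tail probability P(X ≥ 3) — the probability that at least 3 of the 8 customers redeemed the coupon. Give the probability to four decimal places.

X is binomial with n = 8 and p = 0.20.
P(X ≥ 3) = Σ_{j=3}^{8} C(8,j)·0.20^j·0.80^{8−j}.
= 0.146801 + 0.045875 + 0.009175 + 0.001147 + 0.000082 + 0.000003 = 0.2031.

P = 0.2031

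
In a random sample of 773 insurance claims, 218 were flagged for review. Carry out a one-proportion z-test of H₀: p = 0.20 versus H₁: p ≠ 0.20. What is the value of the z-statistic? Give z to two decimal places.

z = 5.70

With x = 218 successes in n = 773, p̂ = 0.28202.
Null standard error: √(0.20·0.80/773) = √0.000206986 = 0.014387.
z = (0.28202 − 0.20)/0.014387 = 0.08202/0.014387 = 5.70.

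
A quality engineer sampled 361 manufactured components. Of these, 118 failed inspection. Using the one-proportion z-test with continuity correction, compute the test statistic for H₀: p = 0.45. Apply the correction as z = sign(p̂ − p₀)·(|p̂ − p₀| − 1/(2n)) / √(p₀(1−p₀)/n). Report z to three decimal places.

z = -4.650

With x = 118 successes in n = 361, p̂ = 0.32687. p̂ − p₀ = -0.123130.
Continuity correction 1/(2n) = 1/722 = 0.001385.
Corrected numerator: |-0.123130| − 0.001385 = 0.121745.
Null standard error: √(0.45·0.55/361) = √0.000685596 = 0.026184.
z = (−)0.121745/0.026184 = -4.650.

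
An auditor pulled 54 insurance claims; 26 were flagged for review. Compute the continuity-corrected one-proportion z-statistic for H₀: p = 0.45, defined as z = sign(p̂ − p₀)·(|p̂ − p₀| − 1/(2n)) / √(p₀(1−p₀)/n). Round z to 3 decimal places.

The sample proportion is 26/54 = 0.48148. p̂ − p₀ = 0.031481.
1/(2n) = 0.009259.
Corrected numerator: |0.031481| − 0.009259 = 0.022222.
SE₀ = √(0.45·0.55/54) = 0.067700.
z = +0.022222/0.067700 = 0.328.

z = 0.328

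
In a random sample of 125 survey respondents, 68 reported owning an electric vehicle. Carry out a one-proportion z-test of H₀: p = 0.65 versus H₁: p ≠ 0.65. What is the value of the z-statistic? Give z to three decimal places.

z = -2.485

The sample proportion is 68/125 = 0.54400.
SE₀ = √(0.65·0.35/125) = 0.042661.
z = (p̂ − p₀)/SE = (0.54400 − 0.65)/0.042661 = -2.485.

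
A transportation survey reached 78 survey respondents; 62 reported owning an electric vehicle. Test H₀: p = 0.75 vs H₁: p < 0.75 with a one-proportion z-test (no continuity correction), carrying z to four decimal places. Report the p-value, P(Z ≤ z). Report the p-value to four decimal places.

Sample proportion p̂ = 62/78 = 0.79487.
Null standard error: √(0.75·0.25/78) = √0.002403846 = 0.049029.
Test statistic (full precision, shown to 4 dp): z = (62/78 − 0.75)/SE₀ ≈ 0.9152.
p-value = P(Z ≤ z) with z = 0.9152 → 0.8200.

p-value = 0.8200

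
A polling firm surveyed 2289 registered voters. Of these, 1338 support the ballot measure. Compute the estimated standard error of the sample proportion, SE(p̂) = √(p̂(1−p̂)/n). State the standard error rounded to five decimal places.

With x = 1338 successes in n = 2289, p̂ = 0.58453.
p̂(1−p̂) = 0.242855.
SE = √(0.242855/2289) = 0.01030.

SE = 0.01030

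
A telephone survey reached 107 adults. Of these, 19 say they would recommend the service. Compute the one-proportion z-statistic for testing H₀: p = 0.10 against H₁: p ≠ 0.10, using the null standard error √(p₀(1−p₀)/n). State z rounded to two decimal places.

z = 2.67

The sample proportion is 19/107 = 0.17757.
Under H₀, SE = √(p₀(1−p₀)/n) = √(0.10·0.90/107) = √0.000841121 = 0.029002.
z = (p̂ − p₀)/SE = (0.17757 − 0.10)/0.029002 = 2.67.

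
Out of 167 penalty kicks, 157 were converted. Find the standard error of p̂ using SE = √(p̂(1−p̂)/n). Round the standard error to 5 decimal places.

SE = 0.01836

The sample proportion is 157/167 = 0.94012.
p̂(1−p̂) = 0.94012·0.05988 = 0.056294.
SE = √(0.056294/167) = √0.000337090 = 0.01836.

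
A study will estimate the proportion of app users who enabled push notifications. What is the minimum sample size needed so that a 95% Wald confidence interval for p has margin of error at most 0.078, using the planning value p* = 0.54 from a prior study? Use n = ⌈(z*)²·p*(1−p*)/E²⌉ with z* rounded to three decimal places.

n = 157

z* = 1.960 at the 95% level.
p*(1−p*) = 0.2484.
(z*)²·p*(1−p*)/E² = 3.841600·0.2484/0.006084 = 156.846.
Rounding up, n = 157.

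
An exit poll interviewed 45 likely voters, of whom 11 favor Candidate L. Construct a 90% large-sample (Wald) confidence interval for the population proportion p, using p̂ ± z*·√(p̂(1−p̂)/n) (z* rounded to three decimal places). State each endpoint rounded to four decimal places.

(0.1391, 0.3498)

With x = 11 successes in n = 45, p̂ = 0.24444.
Standard error of p̂: √(0.184691/45) = √0.004104252 = 0.064064.
The 90% critical value is z* = 1.645.
Margin = 1.645·0.064064 = 0.10539.
Interval: 0.24444 ± 0.10539 → (0.1391, 0.3498).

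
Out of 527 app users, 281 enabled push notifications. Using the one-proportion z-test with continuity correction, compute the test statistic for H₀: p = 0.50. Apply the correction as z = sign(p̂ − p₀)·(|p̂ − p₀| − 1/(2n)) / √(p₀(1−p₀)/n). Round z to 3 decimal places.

p̂ = 281/527 = 0.53321. p̂ − p₀ = 0.033207.
1/(2n) = 0.000949.
Corrected numerator: |0.033207| − 0.000949 = 0.032258.
SE₀ = √(0.50·0.50/527) = 0.021780.
z = (+)0.032258/0.021780 = 1.481.

z = 1.481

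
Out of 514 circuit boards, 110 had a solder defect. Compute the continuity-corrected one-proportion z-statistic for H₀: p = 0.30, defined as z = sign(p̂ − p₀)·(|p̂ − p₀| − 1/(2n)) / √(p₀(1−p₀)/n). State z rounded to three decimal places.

The sample proportion is 110/514 = 0.21401. p̂ − p₀ = -0.085992.
Continuity correction 1/(2n) = 1/1028 = 0.000973.
Corrected numerator: |-0.085992| − 0.000973 = 0.085019.
Null standard error: √(0.30·0.70/514) = √0.000408560 = 0.020213.
z = (−)0.085019/0.020213 = -4.206.

z = -4.206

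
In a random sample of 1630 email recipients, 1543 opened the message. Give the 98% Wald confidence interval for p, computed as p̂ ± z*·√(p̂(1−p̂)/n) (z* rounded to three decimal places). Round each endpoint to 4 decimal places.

The sample proportion is 1543/1630 = 0.94663.
SE = √(p̂(1−p̂)/n) = √(0.050525/1630) = 0.005568.
z* = 2.326 at the 98% level.
Margin = 2.326·0.005568 = 0.01295.
So the interval runs from 0.9337 to 0.9596.

(0.9337, 0.9596)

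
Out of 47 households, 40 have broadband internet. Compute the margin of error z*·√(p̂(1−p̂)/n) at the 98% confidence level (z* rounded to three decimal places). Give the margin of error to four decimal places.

Sample proportion p̂ = 40/47 = 0.85106.
SE = √(p̂(1−p̂)/n) = √(0.126754/47) = 0.051932.
For 98% confidence, z* = 2.326.
So ME = 0.1208.

ME = 0.1208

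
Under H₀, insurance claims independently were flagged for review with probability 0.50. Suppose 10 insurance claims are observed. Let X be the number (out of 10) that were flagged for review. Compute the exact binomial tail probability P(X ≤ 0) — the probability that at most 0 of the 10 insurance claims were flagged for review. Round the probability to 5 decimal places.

P = 0.00098

X is binomial with n = 10 and p = 0.50.
P(X ≤ 0) = C(10,0)·0.50^0·0.50^10.
= 0.000977 = 0.00098.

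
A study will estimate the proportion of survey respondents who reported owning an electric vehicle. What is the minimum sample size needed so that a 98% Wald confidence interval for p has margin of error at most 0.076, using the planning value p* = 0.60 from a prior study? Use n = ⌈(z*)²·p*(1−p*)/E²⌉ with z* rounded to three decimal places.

z* = 2.326 at the 98% level.
p*(1−p*) = 0.60·0.40 = 0.2400.
(z*)²·p*(1−p*)/E² = 5.410276·0.2400/0.005776 = 224.804.
⌈224.804⌉ = 225.

n = 225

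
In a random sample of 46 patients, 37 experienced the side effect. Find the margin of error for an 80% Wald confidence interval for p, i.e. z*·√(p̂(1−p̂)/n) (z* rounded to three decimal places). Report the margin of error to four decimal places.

The sample proportion is 37/46 = 0.80435.
SE = √(p̂(1−p̂)/n) = √(0.157372/46) = 0.058491.
z* = 1.282 at the 80% level.
Margin of error = z*·SE = 1.282 × 0.058491 = 0.0750.

ME = 0.0750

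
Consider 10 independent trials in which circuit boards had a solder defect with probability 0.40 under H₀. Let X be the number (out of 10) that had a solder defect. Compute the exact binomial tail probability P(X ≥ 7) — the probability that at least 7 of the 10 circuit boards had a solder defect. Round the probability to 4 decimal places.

X ~ Binomial(n=10, p=0.40).
P(X ≥ 7) = C(10,7)·0.40^7·0.60^3 + C(10,8)·0.40^8·0.60^2 + C(10,9)·0.40^9·0.60^1 + C(10,10)·0.40^10·0.60^0.
= 0.042467 + 0.010617 + 0.001573 + 0.000105 = 0.0548.

P = 0.0548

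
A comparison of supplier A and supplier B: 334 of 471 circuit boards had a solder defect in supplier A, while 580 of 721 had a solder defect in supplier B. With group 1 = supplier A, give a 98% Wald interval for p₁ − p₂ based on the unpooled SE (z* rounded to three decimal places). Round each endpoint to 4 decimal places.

(-0.1549, -0.0357)

p̂₁ = 0.70913, p̂₂ = 0.80444, so the observed difference is -0.09531.
Unpooled SE = √(p̂₁(1−p̂₁)/n₁ + p̂₂(1−p̂₂)/n₂) = √(0.000437930 + 0.000218193) = 0.025615.
z* = 2.326 at the 98% level. Margin = 2.326·0.025615 = 0.05958.
CI: -0.09531 ± 0.05958 = (-0.1549, -0.0357).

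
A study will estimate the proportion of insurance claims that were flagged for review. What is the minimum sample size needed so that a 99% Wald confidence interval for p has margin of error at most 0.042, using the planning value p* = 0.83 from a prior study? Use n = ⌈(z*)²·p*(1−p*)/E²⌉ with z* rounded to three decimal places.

n = 531

For 99% confidence, z* = 2.576.
p*(1−p*) = 0.1411.
Required n before rounding: 6.635776 × 0.1411 / 0.042² = 530.787.
⌈530.787⌉ = 531.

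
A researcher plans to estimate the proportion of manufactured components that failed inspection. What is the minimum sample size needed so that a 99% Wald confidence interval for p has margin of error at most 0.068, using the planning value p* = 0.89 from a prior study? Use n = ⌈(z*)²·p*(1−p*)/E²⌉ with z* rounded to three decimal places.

n = 141

z* = 2.576 at the 99% level.
p*(1−p*) = 0.0979.
(z*)²·p*(1−p*)/E² = 6.635776·0.0979/0.004624 = 140.494.
Rounding up, n = 141.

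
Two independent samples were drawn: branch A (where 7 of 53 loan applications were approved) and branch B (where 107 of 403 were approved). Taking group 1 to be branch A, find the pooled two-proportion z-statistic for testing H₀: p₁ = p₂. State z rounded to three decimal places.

z = -2.109

Sample proportions: p̂₁ = 7/53 = 0.13208 and p̂₂ = 107/403 = 0.26551.
Pooling: p̂ = 114/456 = 0.25000.
SE = √[p̂(1−p̂)(1/n₁+1/n₂)] = √[0.25000·0.75000·(1/53+1/403)] ≈ 0.063269.
z = -0.13343/0.063269 = -2.109.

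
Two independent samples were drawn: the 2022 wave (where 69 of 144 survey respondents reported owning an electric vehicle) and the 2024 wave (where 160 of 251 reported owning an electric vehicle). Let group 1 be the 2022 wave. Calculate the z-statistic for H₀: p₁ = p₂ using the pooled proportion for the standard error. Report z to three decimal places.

Sample proportions: p̂₁ = 69/144 = 0.47917 and p̂₂ = 160/251 = 0.63745.
Pooled p̂ = (69+160)/(144+251) = 229/395 = 0.57975.
Pooled SE = √[0.2436404·0.01092851] ≈ 0.051601.
z = (p̂₁ − p̂₂)/SE = (0.47917 − 0.63745)/0.051601 = -0.15828/0.051601 = -3.067.

z = -3.067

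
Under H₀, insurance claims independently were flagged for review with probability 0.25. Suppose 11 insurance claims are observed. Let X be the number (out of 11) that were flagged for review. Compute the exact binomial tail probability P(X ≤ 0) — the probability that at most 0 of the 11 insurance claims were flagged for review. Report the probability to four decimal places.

X ~ Binomial(n=11, p=0.25).
P(X ≤ 0) = C(11,0)·0.25^0·0.75^11.
= 0.042235 = 0.0422.

P = 0.0422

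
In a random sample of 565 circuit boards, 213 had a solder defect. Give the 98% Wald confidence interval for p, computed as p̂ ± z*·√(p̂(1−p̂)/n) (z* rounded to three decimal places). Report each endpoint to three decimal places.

p̂ = 213/565 = 0.37699.
SE = √(p̂(1−p̂)/n) = √(0.234869/565) = 0.020389.
The 98% critical value is z* = 2.326.
Margin = 2.326·0.020389 = 0.04742.
Interval: 0.37699 ± 0.04742 → (0.330, 0.424).

(0.330, 0.424)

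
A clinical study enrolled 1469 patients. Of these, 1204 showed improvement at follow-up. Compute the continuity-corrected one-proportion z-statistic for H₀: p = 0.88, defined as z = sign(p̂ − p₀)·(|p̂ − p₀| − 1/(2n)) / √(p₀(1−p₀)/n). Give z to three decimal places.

Sample proportion p̂ = 1204/1469 = 0.81961. p̂ − p₀ = -0.060395.
Continuity correction 1/(2n) = 1/2938 = 0.000340.
Corrected numerator: |-0.060395| − 0.000340 = 0.060055.
Null standard error: √(0.88·0.12/1469) = √0.000071886 = 0.008479.
z = (−)0.060055/0.008479 = -7.083.

z = -7.083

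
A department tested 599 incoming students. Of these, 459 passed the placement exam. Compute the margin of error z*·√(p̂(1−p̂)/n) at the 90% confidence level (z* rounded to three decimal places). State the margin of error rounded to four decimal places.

ME = 0.0284

With x = 459 successes in n = 599, p̂ = 0.76628.
SE(p̂) = √(0.76628·0.23372/599) = 0.017291.
The 90% critical value is z* = 1.645.
So ME = 0.0284.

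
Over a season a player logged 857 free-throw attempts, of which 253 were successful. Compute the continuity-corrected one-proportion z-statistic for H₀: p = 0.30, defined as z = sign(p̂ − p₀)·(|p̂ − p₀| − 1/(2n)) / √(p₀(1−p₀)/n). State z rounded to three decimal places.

p̂ = 253/857 = 0.29522. p̂ − p₀ = -0.004784.
1/(2n) = 0.000583.
Corrected numerator: |-0.004784| − 0.000583 = 0.004201.
Null standard error: √(0.30·0.70/857) = √0.000245041 = 0.015654.
z = −0.004201/0.015654 = -0.268.

z = -0.268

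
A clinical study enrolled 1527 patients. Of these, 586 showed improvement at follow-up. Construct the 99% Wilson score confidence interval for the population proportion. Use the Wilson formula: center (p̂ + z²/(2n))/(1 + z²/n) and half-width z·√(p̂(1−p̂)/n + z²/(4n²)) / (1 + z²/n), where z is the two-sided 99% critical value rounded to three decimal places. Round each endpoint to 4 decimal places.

p̂ = 586/1527 = 0.38376; z = 2.576, so z² = 6.635776.
Denominator 1 + z²/n = 1 + 6.635776/1527 = 1.004346.
Adjusted center: (0.38376 + z²/(2n))/1.004346 = 0.38426.
Radicand: p̂(1−p̂)/n + z²/(4n²) = 0.000154871 + 0.000000711 = 0.000155582.
Half-width = 2.576·√0.000155582/1.004346 = 0.03199.
So the interval runs from 0.3523 to 0.4163.

(0.3523, 0.4163)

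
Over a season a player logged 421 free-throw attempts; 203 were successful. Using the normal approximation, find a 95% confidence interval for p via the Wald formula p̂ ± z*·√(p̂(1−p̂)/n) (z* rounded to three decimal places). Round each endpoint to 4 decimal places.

(0.4345, 0.5299)

The sample proportion is 203/421 = 0.48219.
Standard error of p̂: √(0.249683/421) = √0.000593070 = 0.024353.
The 95% critical value is z* = 1.960.
Margin = 1.960·0.024353 = 0.04773.
Interval: 0.48219 ± 0.04773 → (0.4345, 0.5299).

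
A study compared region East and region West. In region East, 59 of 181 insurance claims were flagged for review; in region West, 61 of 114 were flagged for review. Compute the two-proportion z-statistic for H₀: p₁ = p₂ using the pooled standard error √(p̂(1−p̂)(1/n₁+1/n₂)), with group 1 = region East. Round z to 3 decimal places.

z = -3.560

p̂₁ = 59/181 = 0.32597, p̂₂ = 61/114 = 0.53509.
Pooling: p̂ = 120/295 = 0.40678.
Pooled SE = √[0.2413100·0.01429679] ≈ 0.058736.
z = -0.20912/0.058736 = -3.560.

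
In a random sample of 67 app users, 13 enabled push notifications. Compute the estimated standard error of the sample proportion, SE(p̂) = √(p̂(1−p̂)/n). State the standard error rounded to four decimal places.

SE = 0.0483

Sample proportion p̂ = 13/67 = 0.19403.
p̂(1−p̂) = 0.19403·0.80597 = 0.156382.
SE = √(0.156382/67) = √0.002334060 = 0.0483.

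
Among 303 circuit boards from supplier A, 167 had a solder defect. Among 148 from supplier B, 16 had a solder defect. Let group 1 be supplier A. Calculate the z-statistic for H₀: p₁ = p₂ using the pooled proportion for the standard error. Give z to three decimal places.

z = 8.997

p̂₁ = 167/303 = 0.55116, p̂₂ = 16/148 = 0.10811.
Pooled p̂ = (167+16)/(303+148) = 183/451 = 0.40576.
Pooled SE = √[0.2411198·0.01005709] ≈ 0.049244.
z = 0.44305/0.049244 = 8.997.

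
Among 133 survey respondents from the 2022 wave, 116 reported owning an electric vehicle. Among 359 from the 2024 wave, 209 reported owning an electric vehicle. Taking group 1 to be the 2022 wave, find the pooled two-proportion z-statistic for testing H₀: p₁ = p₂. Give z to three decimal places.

p̂₁ = 116/133 = 0.87218, p̂₂ = 209/359 = 0.58217.
Pooled p̂ = (116+209)/(133+359) = 325/492 = 0.66057.
Pooled SE = √[0.2242176·0.01030431] ≈ 0.048067.
z = 0.29001/0.048067 = 6.033.

z = 6.033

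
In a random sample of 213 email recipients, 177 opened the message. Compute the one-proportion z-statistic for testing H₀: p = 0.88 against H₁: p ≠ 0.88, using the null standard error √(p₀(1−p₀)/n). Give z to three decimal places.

Sample proportion p̂ = 177/213 = 0.83099.
Null standard error: √(0.88·0.12/213) = √0.000495775 = 0.022266.
z = (0.83099 − 0.88)/0.022266 = -0.04901/0.022266 = -2.201.

z = -2.201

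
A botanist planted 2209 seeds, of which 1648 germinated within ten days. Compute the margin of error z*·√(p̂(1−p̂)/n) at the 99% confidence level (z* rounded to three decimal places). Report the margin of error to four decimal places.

ME = 0.0239

The sample proportion is 1648/2209 = 0.74604.
Standard error of p̂: √(0.189465/2209) = √0.000085770 = 0.009261.
z* = 2.576 at the 99% level.
ME = 2.576·0.009261 = 0.0239.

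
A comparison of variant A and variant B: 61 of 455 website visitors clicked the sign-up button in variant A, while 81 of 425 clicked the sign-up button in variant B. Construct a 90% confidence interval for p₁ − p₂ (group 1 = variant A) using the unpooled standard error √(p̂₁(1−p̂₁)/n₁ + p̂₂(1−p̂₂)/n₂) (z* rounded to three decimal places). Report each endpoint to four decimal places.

(-0.0974, -0.0156)

p̂₁ = 61/455 = 0.13407, p̂₂ = 81/425 = 0.19059; p̂₁ − p̂₂ = -0.05652.
Unpooled SE = √(p̂₁(1−p̂₁)/n₁ + p̂₂(1−p̂₂)/n₂) = √(0.000255148 + 0.000362975) = 0.024862.
z* = 1.645 at the 90% level. Margin = 1.645·0.024862 = 0.04090.
CI: -0.05652 ± 0.04090 = (-0.0974, -0.0156).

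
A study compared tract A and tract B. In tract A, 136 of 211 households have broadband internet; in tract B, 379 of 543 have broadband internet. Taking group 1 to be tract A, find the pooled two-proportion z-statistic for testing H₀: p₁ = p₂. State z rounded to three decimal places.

z = -1.415

p̂₁ = 136/211 = 0.64455, p̂₂ = 379/543 = 0.69797.
Pooling: p̂ = 515/754 = 0.68302.
SE = √[p̂(1−p̂)(1/n₁+1/n₂)] = √[0.68302·0.31698·(1/211+1/543)] ≈ 0.037746.
z = (p̂₁ − p̂₂)/SE = (0.64455 − 0.69797)/0.037746 = -0.05342/0.037746 = -1.415.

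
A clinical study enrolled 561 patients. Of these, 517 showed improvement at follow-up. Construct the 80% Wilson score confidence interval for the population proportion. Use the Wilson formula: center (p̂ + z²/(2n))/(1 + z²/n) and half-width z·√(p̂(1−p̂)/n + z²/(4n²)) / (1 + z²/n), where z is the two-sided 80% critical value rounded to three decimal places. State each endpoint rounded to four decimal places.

(0.9058, 0.9349)

Here p̂ = 517/561 = 0.92157 and z = 1.282 (z² = 1.643524).
Denominator 1 + z²/n = 1 + 1.643524/561 = 1.002930.
Center = (0.92157 + 0.001465)/1.002930 = 0.92034.
Radicand: p̂(1−p̂)/n + z²/(4n²) = 0.000128841 + 0.000001306 = 0.000130147.
Half-width = z·√(radicand)/denom = 1.282·0.011408/1.002930 = 0.01458.
Interval: 0.92034 ± 0.01458 → (0.9058, 0.9349).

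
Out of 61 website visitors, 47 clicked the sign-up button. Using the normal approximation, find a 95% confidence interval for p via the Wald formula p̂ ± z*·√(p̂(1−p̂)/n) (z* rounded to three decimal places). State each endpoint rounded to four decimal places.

(0.6650, 0.8760)

Sample proportion p̂ = 47/61 = 0.77049.
SE(p̂) = √(0.77049·0.22951/61) = 0.053842.
z* = 1.960 at the 95% level.
Margin = 1.960·0.053842 = 0.10553.
CI: 0.77049 ± 0.10553 = (0.6650, 0.8760).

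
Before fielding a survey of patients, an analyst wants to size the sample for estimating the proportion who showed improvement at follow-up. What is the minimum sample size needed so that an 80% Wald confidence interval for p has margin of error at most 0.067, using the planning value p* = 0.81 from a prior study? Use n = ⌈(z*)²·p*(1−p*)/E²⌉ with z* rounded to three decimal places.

n = 57

The 80% critical value is z* = 1.282.
p*(1−p*) = 0.81·0.19 = 0.1539.
(z*)²·p*(1−p*)/E² = 1.643524·0.1539/0.004489 = 56.346.
⌈56.346⌉ = 57.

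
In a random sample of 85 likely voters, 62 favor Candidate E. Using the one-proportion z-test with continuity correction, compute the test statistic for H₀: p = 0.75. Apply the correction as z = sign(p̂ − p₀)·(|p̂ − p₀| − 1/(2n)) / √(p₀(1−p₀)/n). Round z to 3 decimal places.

z = -0.313

Sample proportion p̂ = 62/85 = 0.72941. p̂ − p₀ = -0.020588.
1/(2n) = 0.005882.
Corrected numerator: |-0.020588| − 0.005882 = 0.014706.
Null standard error: √(0.75·0.25/85) = √0.002205882 = 0.046967.
z = −0.014706/0.046967 = -0.313.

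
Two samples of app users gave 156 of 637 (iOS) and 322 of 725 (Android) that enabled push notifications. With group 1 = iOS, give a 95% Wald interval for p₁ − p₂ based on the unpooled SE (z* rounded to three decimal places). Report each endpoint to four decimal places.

p̂₁ = 156/637 = 0.24490, p̂₂ = 322/725 = 0.44414; p̂₁ − p̂₂ = -0.19924.
SE = √(0.000290303 + 0.000340523) = √0.000630826 = 0.025116.
For 95% confidence, z* = 1.960. Margin of error = 0.04923.
CI: -0.19924 ± 0.04923 = (-0.2485, -0.1500).

(-0.2485, -0.1500)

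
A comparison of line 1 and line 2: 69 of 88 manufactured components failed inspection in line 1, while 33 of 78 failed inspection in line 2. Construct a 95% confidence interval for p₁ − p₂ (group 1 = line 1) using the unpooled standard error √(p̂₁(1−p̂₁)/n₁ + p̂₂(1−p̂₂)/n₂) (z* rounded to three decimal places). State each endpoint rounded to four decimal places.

p̂₁ = 69/88 = 0.78409, p̂₂ = 33/78 = 0.42308; p̂₁ − p̂₂ = 0.36101.
SE = √(0.001923777 + 0.003129267) = √0.005053044 = 0.071085.
z* = 1.960 at the 95% level. Margin of error = 0.13933.
CI: 0.36101 ± 0.13933 = (0.2217, 0.5003).

(0.2217, 0.5003)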